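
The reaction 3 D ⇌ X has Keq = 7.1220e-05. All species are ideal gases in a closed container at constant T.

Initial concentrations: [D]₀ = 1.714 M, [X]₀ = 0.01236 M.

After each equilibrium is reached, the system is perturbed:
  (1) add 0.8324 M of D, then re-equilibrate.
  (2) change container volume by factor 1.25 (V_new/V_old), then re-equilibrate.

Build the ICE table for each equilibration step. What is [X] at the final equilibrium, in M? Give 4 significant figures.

Q₀ = 0.002455 vs Keq = 7.1220e-05 ⇒ Q>K, reverse
Step 1:
                   D          X
  init         1.714    0.01236
  Δ          0.03594   -0.01198
  eq            1.75 3.8165e-04
  solve Keq expr → x = -0.01198; check Q = 7.1220e-05
Then add 0.8324 M of D.
Step 2:
                   D          X
  init         2.582 3.8165e-04
  Δ        -0.002524 8.4118e-04
  eq            2.58   0.001223
  solve Keq expr → x = 8.4118e-04; check Q = 7.1220e-05
Then change container volume by factor 1.25 (V_new/V_old).
Step 3:
                   D          X
  init         2.064 9.7826e-04
  Δ         0.001054 -3.5122e-04
  eq           2.065 6.2705e-04
  solve Keq expr → x = -3.5122e-04; check Q = 7.1220e-05

[X]_eq = 6.2705e-04 M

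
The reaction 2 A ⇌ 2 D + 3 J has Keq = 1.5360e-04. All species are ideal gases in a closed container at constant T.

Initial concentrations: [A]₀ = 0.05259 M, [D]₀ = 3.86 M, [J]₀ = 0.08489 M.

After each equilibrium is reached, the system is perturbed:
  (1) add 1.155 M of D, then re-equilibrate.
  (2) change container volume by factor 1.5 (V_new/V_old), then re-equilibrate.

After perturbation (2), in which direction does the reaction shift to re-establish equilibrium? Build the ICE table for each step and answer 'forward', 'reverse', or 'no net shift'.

Q₀ = 3.296 vs Keq = 1.5360e-04 ⇒ Q>K, reverse
Step 1:
                    A           D           J
  I           0.05259        3.86     0.08489
  C           0.05332    -0.05332    -0.07997
  E            0.1059       3.807    0.004917
  solve Keq expr → x = -0.02666; check Q = 1.5360e-04
Then add 1.155 M of D.
Step 2:
                    A           D           J
  I            0.1059       4.962    0.004917
  C        5.2162e-04 -5.2162e-04 -7.8244e-04
  E            0.1064       4.961    0.004135
  solve Keq expr → x = -2.6081e-04; check Q = 1.5360e-04
Then change container volume by factor 1.5 (V_new/V_old).
Step 3:
                    A           D           J
  I           0.07095       3.307    0.002756
  C       -8.9509e-04  8.9509e-04    0.001343
  E           0.07006       3.308    0.004099
  solve Keq expr → x = 4.4755e-04; check Q = 1.5360e-04

Direction: forward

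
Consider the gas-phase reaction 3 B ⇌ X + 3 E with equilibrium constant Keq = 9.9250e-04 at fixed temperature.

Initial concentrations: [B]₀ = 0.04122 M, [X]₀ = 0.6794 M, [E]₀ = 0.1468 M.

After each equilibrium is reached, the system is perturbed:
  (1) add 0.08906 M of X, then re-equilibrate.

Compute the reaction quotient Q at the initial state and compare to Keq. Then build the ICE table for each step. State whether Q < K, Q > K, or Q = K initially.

Q₀ = 30.69 vs Keq = 9.9250e-04 ⇒ Q>K, reverse
Step 1:
                  B         X         E
  init      0.04122    0.6794    0.1468
  Δ          0.1273  -0.04242   -0.1273
  eq         0.1685     0.637   0.01953
  solve Keq expr → x = -0.04242; check Q = 9.9250e-04
Then add 0.08906 M of X.
Step 2:
                  B         X         E
  init       0.1685     0.726   0.01953
  Δ       7.4853e-04 -2.4951e-04 -7.4853e-04
  eq         0.1692    0.7258   0.01878
  solve Keq expr → x = -2.4951e-04; check Q = 9.9250e-04

Q₀ = 30.69; Q > K (proceeds reverse)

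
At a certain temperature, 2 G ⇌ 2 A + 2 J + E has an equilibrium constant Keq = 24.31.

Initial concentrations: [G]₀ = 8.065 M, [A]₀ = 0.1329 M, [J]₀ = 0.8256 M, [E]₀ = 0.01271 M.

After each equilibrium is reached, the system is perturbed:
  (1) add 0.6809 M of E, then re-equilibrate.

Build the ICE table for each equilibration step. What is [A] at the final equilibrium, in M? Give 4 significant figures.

[A]_eq = 3.528 M

Q₀ = 2.3525e-06 vs Keq = 24.31 ⇒ Q<K, forward
Step 1:
                    G           A           J           E
  I             8.065      0.1329      0.8256     0.01271
  C            -3.588       3.588       3.588       1.794
  E             4.477       3.721       4.414       1.807
  solve Keq expr → x = 1.794; check Q = 24.31
Then add 0.6809 M of E.
Step 2:
                    G           A           J           E
  I             4.477       3.721       4.414       2.488
  C            0.1929     -0.1929     -0.1929    -0.09647
  E              4.67       3.528       4.221       2.391
  solve Keq expr → x = -0.09647; check Q = 24.31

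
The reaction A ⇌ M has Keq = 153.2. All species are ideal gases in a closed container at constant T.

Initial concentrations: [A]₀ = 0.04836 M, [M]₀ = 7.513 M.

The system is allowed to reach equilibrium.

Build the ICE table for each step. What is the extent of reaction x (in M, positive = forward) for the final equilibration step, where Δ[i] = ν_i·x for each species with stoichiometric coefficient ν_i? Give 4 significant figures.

x = -6.7606e-04 M

Q₀ = 155.4 vs Keq = 153.2 ⇒ Q>K, reverse
Step 1:
                  A         M
  init      0.04836     7.513
  Δ       6.7606e-04 -6.7606e-04
  eq        0.04904     7.512
  solve Keq expr → x = -6.7606e-04; check Q = 153.2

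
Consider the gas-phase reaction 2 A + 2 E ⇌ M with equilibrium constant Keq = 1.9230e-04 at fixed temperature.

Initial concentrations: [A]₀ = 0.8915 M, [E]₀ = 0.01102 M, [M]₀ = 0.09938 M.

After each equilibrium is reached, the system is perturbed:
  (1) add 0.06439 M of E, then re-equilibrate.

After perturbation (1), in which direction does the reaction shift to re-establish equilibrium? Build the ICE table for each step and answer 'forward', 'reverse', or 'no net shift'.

Direction: forward

Q₀ = 1030 vs Keq = 1.9230e-04 ⇒ Q>K, reverse
Step 1:
                   A          E          M
  init        0.8915    0.01102    0.09938
  Δ           0.1987     0.1987   -0.09937
  eq            1.09     0.2098 1.0057e-05
  solve Keq expr → x = -0.09937; check Q = 1.9230e-04
Then add 0.06439 M of E.
Step 2:
                   A          E          M
  init          1.09     0.2741 1.0057e-05
  Δ       -1.4240e-05 -1.4240e-05 7.1198e-06
  eq            1.09     0.2741 1.7177e-05
  solve Keq expr → x = 7.1198e-06; check Q = 1.9230e-04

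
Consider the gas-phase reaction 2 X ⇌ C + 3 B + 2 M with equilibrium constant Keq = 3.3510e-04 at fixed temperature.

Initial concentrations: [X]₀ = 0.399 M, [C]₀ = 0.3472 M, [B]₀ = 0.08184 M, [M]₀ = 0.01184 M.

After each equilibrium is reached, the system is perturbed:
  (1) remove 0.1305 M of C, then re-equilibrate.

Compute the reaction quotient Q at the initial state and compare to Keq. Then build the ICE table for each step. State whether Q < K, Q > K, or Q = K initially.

Q₀ = 1.6758e-07; Q < K (proceeds forward)

Q₀ = 1.6758e-07 vs Keq = 3.3510e-04 ⇒ Q<K, forward
Step 1:
                    X           C           B           M
  init          0.399      0.3472     0.08184     0.01184
  Δ          -0.08471     0.04235      0.1271     0.08471
  eq           0.3143      0.3896      0.2089     0.09655
  solve Keq expr → x = 0.04235; check Q = 3.3510e-04
Then remove 0.1305 M of C.
Step 2:
                    X           C           B           M
  init         0.3143      0.2591      0.2089     0.09655
  Δ         -0.008299    0.004149     0.01245    0.008299
  eq            0.306      0.2632      0.2213      0.1048
  solve Keq expr → x = 0.004149; check Q = 3.3510e-04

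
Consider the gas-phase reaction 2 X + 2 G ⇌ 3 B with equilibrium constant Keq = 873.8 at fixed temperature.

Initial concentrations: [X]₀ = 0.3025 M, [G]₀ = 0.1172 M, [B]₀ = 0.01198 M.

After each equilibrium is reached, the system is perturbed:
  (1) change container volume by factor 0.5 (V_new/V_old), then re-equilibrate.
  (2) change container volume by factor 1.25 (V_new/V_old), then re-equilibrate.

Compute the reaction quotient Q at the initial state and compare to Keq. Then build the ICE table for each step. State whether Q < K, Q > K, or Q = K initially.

Q₀ = 0.001368; Q < K (proceeds forward)

Q₀ = 0.001368 vs Keq = 873.8 ⇒ Q<K, forward
Step 1:
                   X          G          B
  init        0.3025     0.1172    0.01198
  Δ          -0.1052    -0.1052     0.1578
  eq          0.1973      0.012     0.1698
  solve Keq expr → x = 0.0526; check Q = 873.8
Then change container volume by factor 0.5 (V_new/V_old).
Step 2:
                   X          G          B
  init        0.3946    0.02399     0.3396
  Δ        -0.006065  -0.006065   0.009098
  eq          0.3885    0.01793     0.3487
  solve Keq expr → x = 0.003033; check Q = 873.8
Then change container volume by factor 1.25 (V_new/V_old).
Step 3:
                   X          G          B
  init        0.3108    0.01434     0.2789
  Δ         0.001435   0.001435  -0.002152
  eq          0.3123    0.01578     0.2768
  solve Keq expr → x = -7.1736e-04; check Q = 873.8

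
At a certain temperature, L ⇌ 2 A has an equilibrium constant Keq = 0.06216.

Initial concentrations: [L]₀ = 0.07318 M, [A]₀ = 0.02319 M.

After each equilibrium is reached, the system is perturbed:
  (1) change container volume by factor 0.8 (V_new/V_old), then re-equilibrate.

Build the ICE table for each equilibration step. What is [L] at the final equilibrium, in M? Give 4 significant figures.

Q₀ = 0.007349 vs Keq = 0.06216 ⇒ Q<K, forward
Step 1:
                   L          A
  init       0.07318    0.02319
  Δ         -0.01775    0.03551
  eq         0.05543     0.0587
  solve Keq expr → x = 0.01775; check Q = 0.06216
Then change container volume by factor 0.8 (V_new/V_old).
Step 2:
                   L          A
  init       0.06928    0.07337
  Δ         0.003138  -0.006276
  eq         0.07242    0.06709
  solve Keq expr → x = -0.003138; check Q = 0.06216

[L]_eq = 0.07242 M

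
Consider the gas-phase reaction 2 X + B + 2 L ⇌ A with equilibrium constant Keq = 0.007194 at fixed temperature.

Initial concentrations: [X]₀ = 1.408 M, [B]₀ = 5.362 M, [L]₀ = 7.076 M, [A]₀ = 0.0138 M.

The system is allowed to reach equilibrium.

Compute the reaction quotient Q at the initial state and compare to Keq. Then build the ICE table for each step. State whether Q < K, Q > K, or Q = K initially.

Q₀ = 2.5928e-05 vs Keq = 0.007194 ⇒ Q<K, forward
Step 1:
                  X         B         L         A
  Initial     1.408     5.362     7.076    0.0138
  Change    -0.8454   -0.4227   -0.8454    0.4227
  Equil      0.5626     4.939     6.231    0.4365
  solve Keq expr → x = 0.4227; check Q = 0.007194

Q₀ = 2.5928e-05; Q < K (proceeds forward)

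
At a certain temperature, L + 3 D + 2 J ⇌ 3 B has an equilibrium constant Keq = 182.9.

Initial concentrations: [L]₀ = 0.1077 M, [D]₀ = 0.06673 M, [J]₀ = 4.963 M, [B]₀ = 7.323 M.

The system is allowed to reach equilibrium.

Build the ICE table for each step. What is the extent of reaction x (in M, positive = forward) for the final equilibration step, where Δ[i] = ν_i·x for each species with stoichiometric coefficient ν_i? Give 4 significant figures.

x = -0.1768 M

Q₀ = 4.9820e+05 vs Keq = 182.9 ⇒ Q>K, reverse
Step 1:
                   L          D          J          B
  init        0.1077    0.06673      4.963      7.323
  Δ           0.1768     0.5305     0.3537    -0.5305
  eq          0.2845     0.5972      5.317      6.792
  solve Keq expr → x = -0.1768; check Q = 182.9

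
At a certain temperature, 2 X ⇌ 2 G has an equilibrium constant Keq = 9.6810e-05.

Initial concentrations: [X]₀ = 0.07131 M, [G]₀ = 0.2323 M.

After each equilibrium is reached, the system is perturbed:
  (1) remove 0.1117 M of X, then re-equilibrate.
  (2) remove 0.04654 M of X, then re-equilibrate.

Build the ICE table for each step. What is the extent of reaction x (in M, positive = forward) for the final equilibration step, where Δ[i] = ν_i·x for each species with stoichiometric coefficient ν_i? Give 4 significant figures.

x = -2.2673e-04 M

Q₀ = 10.61 vs Keq = 9.6810e-05 ⇒ Q>K, reverse
Step 1:
                   X          G
  init       0.07131     0.2323
  Δ           0.2293    -0.2293
  eq          0.3007   0.002958
  solve Keq expr → x = -0.1147; check Q = 9.6810e-05
Then remove 0.1117 M of X.
Step 2:
                   X          G
  init         0.189   0.002958
  Δ         0.001088  -0.001088
  eq            0.19    0.00187
  solve Keq expr → x = -5.4417e-04; check Q = 9.6810e-05
Then remove 0.04654 M of X.
Step 3:
                   X          G
  init        0.1435    0.00187
  Δ       4.5346e-04 -4.5346e-04
  eq           0.144   0.001416
  solve Keq expr → x = -2.2673e-04; check Q = 9.6810e-05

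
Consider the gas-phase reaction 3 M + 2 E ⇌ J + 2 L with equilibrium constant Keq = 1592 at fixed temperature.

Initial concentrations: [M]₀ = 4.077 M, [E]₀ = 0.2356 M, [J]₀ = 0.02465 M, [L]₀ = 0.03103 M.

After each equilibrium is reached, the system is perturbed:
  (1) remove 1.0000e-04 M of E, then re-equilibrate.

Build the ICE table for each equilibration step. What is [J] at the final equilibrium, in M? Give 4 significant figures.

[J]_eq = 0.1422 M

Q₀ = 6.3097e-06 vs Keq = 1592 ⇒ Q<K, forward
Step 1:
                   M          E          J          L
  I            4.077     0.2356    0.02465    0.03103
  C          -0.3529    -0.2352     0.1176     0.2352
  E            3.724 3.5026e-04     0.1423     0.2663
  solve Keq expr → x = 0.1176; check Q = 1592
Then remove 1.0000e-04 M of E.
Step 2:
                   M          E          J          L
  I            3.724 2.5026e-04     0.1423     0.2663
  C       1.4968e-04 9.9786e-05 -4.9893e-05 -9.9786e-05
  E            3.724 3.5005e-04     0.1422     0.2662
  solve Keq expr → x = -4.9893e-05; check Q = 1592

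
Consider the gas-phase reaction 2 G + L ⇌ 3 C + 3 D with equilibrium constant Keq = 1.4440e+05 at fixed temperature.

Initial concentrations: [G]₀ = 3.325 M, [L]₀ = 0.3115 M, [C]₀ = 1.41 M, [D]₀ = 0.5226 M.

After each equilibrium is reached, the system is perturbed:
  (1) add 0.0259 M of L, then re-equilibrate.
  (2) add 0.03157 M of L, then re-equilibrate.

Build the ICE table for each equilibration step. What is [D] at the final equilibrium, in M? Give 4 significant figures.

[D]_eq = 1.629 M

Q₀ = 0.1162 vs Keq = 1.4440e+05 ⇒ Q<K, forward
Step 1:
                  G         L         C         D
  I           3.325    0.3115      1.41    0.5226
  C         -0.6229   -0.3115    0.9344    0.9344
  E           2.702 3.7800e-05     2.344     1.457
  solve Keq expr → x = 0.3115; check Q = 1.4440e+05
Then add 0.0259 M of L.
Step 2:
                  G         L         C         D
  I           2.702   0.02594     2.344     1.457
  C        -0.05177  -0.02589   0.07766   0.07766
  E            2.65 5.0631e-05     2.422     1.535
  solve Keq expr → x = 0.02589; check Q = 1.4440e+05
Then add 0.03157 M of L.
Step 3:
                  G         L         C         D
  I            2.65   0.03162     2.422     1.535
  C         -0.0631  -0.03155   0.09465   0.09465
  E           2.587 7.1329e-05     2.517     1.629
  solve Keq expr → x = 0.03155; check Q = 1.4440e+05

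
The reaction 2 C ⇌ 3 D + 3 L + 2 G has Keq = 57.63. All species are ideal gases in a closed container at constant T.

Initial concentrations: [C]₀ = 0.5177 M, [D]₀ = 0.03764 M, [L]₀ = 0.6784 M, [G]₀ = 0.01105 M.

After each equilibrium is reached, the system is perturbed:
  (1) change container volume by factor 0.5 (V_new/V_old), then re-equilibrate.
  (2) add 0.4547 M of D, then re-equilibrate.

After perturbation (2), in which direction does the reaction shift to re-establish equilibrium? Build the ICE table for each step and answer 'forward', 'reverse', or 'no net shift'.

Direction: reverse

Q₀ = 7.5853e-09 vs Keq = 57.63 ⇒ Q<K, forward
Step 1:
                  C         D         L         G
  Initial    0.5177   0.03764    0.6784   0.01105
  Change    -0.4572    0.6858    0.6858    0.4572
  Equil     0.06048    0.7235     1.364    0.4683
  solve Keq expr → x = 0.2286; check Q = 57.63
Then change container volume by factor 0.5 (V_new/V_old).
Step 2:
                  C         D         L         G
  Initial     0.121     1.447     2.728    0.9365
  Change     0.2467   -0.3701   -0.3701   -0.2467
  Equil      0.3677     1.077     2.358    0.6898
  solve Keq expr → x = -0.1234; check Q = 57.63
Then add 0.4547 M of D.
Step 3:
                  C         D         L         G
  Initial    0.3677     1.532     2.358    0.6898
  Change    0.08116   -0.1217   -0.1217  -0.08116
  Equil      0.4489      1.41     2.237    0.6086
  solve Keq expr → x = -0.04058; check Q = 57.63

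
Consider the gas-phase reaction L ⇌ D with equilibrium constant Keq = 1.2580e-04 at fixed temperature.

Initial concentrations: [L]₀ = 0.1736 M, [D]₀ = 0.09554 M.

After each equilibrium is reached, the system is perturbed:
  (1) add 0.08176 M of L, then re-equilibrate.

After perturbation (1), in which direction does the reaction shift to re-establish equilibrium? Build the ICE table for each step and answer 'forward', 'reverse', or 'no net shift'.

Q₀ = 0.5503 vs Keq = 1.2580e-04 ⇒ Q>K, reverse
Step 1:
                  L         D
  Initial    0.1736   0.09554
  Change    0.09551  -0.09551
  Equil      0.2691 3.3854e-05
  solve Keq expr → x = -0.09551; check Q = 1.2580e-04
Then add 0.08176 M of L.
Step 2:
                  L         D
  Initial    0.3509 3.3854e-05
  Change  -1.0284e-05 1.0284e-05
  Equil      0.3509 4.4138e-05
  solve Keq expr → x = 1.0284e-05; check Q = 1.2580e-04

Direction: forward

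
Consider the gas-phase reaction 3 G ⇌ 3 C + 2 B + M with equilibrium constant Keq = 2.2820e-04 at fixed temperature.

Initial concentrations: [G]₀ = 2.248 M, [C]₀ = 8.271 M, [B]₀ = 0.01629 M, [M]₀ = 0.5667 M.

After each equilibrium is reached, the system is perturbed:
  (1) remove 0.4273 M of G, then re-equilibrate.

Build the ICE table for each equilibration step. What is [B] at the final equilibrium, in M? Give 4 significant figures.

[B]_eq = 0.00213 M

Q₀ = 0.00749 vs Keq = 2.2820e-04 ⇒ Q>K, reverse
Step 1:
                   G          C          B          M
  I            2.248      8.271    0.01629     0.5667
  C          0.02007   -0.02007   -0.01338   -0.00669
  E            2.268      8.251   0.002909       0.56
  solve Keq expr → x = -0.00669; check Q = 2.2820e-04
Then remove 0.4273 M of G.
Step 2:
                   G          C          B          M
  I            1.841      8.251   0.002909       0.56
  C         0.001168  -0.001168 -7.7891e-04 -3.8946e-04
  E            1.842       8.25    0.00213     0.5596
  solve Keq expr → x = -3.8946e-04; check Q = 2.2820e-04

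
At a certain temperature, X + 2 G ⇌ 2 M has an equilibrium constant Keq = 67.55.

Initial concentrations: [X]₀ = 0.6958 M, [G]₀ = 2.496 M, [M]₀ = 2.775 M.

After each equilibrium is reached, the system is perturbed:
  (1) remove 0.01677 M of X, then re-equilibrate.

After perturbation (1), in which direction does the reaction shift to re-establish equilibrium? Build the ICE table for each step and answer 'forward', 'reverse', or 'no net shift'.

Direction: reverse

Q₀ = 1.776 vs Keq = 67.55 ⇒ Q<K, forward
Step 1:
                  X         G         M
  Initial    0.6958     2.496     2.775
  Change    -0.5716    -1.143     1.143
  Equil      0.1242     1.353     3.918
  solve Keq expr → x = 0.5716; check Q = 67.55
Then remove 0.01677 M of X.
Step 2:
                  X         G         M
  Initial    0.1074     1.353     3.918
  Change    0.01133   0.02265  -0.02265
  Equil      0.1187     1.375     3.896
  solve Keq expr → x = -0.01133; check Q = 67.55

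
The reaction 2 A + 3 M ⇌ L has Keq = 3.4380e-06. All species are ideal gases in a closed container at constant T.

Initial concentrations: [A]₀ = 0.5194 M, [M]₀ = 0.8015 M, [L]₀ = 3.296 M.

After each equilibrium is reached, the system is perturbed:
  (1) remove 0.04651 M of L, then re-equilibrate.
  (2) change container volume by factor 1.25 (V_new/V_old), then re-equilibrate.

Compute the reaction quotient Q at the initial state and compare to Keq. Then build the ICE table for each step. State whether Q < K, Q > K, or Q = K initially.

Q₀ = 23.73 vs Keq = 3.4380e-06 ⇒ Q>K, reverse
Step 1:
                   A          M          L
  Initial     0.5194     0.8015      3.296
  Change       6.258      9.387     -3.129
  Equil        6.777      10.19      0.167
  solve Keq expr → x = -3.129; check Q = 3.4380e-06
Then remove 0.04651 M of L.
Step 2:
                   A          M          L
  Initial      6.777      10.19     0.1205
  Change    -0.07497    -0.1125    0.03749
  Equil        6.702      10.08      0.158
  solve Keq expr → x = 0.03749; check Q = 3.4380e-06
Then change container volume by factor 1.25 (V_new/V_old).
Step 3:
                   A          M          L
  Initial      5.362      8.061     0.1264
  Change      0.1355     0.2033   -0.06775
  Equil        5.497      8.264    0.05864
  solve Keq expr → x = -0.06775; check Q = 3.4380e-06

Q₀ = 23.73; Q > K (proceeds reverse)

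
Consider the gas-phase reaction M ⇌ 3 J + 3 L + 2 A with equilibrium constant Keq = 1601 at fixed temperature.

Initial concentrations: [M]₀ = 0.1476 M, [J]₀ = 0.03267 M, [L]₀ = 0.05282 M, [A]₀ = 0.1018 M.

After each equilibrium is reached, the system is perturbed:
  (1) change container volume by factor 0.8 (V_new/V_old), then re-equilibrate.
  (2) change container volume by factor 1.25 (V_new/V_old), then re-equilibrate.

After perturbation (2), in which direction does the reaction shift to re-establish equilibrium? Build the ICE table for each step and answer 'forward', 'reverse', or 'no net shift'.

Q₀ = 3.6079e-10 vs Keq = 1601 ⇒ Q<K, forward
Step 1:
                  M         J         L         A
  Initial    0.1476   0.03267   0.05282    0.1018
  Change    -0.1476    0.4428    0.4428    0.2952
  Equil   1.2882e-06    0.4755    0.4956     0.397
  solve Keq expr → x = 0.1476; check Q = 1601
Then change container volume by factor 0.8 (V_new/V_old).
Step 2:
                  M         J         L         A
  Initial 1.6102e-06    0.5943    0.6195    0.4962
  Change  6.0662e-06 -1.8199e-05 -1.8199e-05 -1.2132e-05
  Equil   7.6764e-06    0.5943    0.6195    0.4962
  solve Keq expr → x = -6.0662e-06; check Q = 1601
Then change container volume by factor 1.25 (V_new/V_old).
Step 3:
                  M         J         L         A
  Initial 6.1412e-06    0.4755    0.4956     0.397
  Change  -4.8530e-06 1.4559e-05 1.4559e-05 9.7059e-06
  Equil   1.2882e-06    0.4755    0.4956     0.397
  solve Keq expr → x = 4.8530e-06; check Q = 1601

Direction: forward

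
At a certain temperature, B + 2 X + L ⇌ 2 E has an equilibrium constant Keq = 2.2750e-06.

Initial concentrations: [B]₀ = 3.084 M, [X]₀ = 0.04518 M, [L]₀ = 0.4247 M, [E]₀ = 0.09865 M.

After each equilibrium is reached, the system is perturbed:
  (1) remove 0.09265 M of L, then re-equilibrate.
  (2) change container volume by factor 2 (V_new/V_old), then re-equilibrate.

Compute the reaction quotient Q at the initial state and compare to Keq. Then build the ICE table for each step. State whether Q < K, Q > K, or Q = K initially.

Q₀ = 3.64; Q > K (proceeds reverse)

Q₀ = 3.64 vs Keq = 2.2750e-06 ⇒ Q>K, reverse
Step 1:
                    B           X           L           E
  init          3.084     0.04518      0.4247     0.09865
  Δ           0.04919     0.09839     0.04919    -0.09839
  eq            3.133      0.1436      0.4739  2.6386e-04
  solve Keq expr → x = -0.04919; check Q = 2.2750e-06
Then remove 0.09265 M of L.
Step 2:
                    B           X           L           E
  init          3.133      0.1436      0.3812  2.6386e-04
  Δ        1.3573e-05  2.7146e-05  1.3573e-05 -2.7146e-05
  eq            3.133      0.1436      0.3813  2.3672e-04
  solve Keq expr → x = -1.3573e-05; check Q = 2.2750e-06
Then change container volume by factor 2 (V_new/V_old).
Step 3:
                    B           X           L           E
  init          1.567      0.0718      0.1906  1.1836e-04
  Δ        2.9563e-05  5.9125e-05  2.9563e-05 -5.9125e-05
  eq            1.567     0.07186      0.1907  5.9233e-05
  solve Keq expr → x = -2.9563e-05; check Q = 2.2750e-06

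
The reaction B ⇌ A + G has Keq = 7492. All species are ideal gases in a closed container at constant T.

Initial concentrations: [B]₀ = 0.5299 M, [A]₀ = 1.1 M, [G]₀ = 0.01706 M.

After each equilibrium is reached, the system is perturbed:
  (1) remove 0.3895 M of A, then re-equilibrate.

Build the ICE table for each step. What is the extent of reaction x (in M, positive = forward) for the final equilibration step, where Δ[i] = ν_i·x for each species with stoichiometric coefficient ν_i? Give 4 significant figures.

Q₀ = 0.03541 vs Keq = 7492 ⇒ Q<K, forward
Step 1:
                    B           A           G
  I            0.5299         1.1     0.01706
  C           -0.5298      0.5298      0.5298
  E        1.1896e-04        1.63      0.5468
  solve Keq expr → x = 0.5298; check Q = 7492
Then remove 0.3895 M of A.
Step 2:
                    B           A           G
  I        1.1896e-04        1.24      0.5468
  C       -2.8423e-05  2.8423e-05  2.8423e-05
  E        9.0535e-05        1.24      0.5469
  solve Keq expr → x = 2.8423e-05; check Q = 7492

x = 2.8423e-05 M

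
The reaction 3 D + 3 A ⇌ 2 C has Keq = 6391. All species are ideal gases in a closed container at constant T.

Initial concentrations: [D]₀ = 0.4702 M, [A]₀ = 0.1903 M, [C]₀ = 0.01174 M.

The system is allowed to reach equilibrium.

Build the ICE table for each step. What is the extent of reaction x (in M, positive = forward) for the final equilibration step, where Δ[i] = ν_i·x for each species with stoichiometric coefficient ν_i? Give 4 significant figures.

x = 0.05033 M

Q₀ = 0.1924 vs Keq = 6391 ⇒ Q<K, forward
Step 1:
                  D         A         C
  init       0.4702    0.1903   0.01174
  Δ          -0.151    -0.151    0.1007
  eq         0.3192   0.03932    0.1124
  solve Keq expr → x = 0.05033; check Q = 6391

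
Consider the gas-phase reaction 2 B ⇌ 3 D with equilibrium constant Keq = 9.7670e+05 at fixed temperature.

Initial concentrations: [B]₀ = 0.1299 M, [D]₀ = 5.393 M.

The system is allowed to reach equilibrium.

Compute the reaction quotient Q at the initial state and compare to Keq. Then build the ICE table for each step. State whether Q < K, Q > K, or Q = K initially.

Q₀ = 9296 vs Keq = 9.7670e+05 ⇒ Q<K, forward
Step 1:
                   B          D
  init        0.1299      5.393
  Δ          -0.1166     0.1749
  eq         0.01329      5.568
  solve Keq expr → x = 0.0583; check Q = 9.7670e+05

Q₀ = 9296; Q < K (proceeds forward)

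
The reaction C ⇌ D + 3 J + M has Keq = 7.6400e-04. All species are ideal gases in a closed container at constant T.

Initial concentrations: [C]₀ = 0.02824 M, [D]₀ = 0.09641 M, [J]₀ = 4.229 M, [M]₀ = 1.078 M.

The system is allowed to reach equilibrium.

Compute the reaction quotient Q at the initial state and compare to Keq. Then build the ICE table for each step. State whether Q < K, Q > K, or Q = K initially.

Q₀ = 278.3 vs Keq = 7.6400e-04 ⇒ Q>K, reverse
Step 1:
                  C         D         J         M
  init      0.02824   0.09641     4.229     1.078
  Δ         0.09641  -0.09641   -0.2892  -0.09641
  eq         0.1246 1.5865e-06      3.94    0.9816
  solve Keq expr → x = -0.09641; check Q = 7.6400e-04

Q₀ = 278.3; Q > K (proceeds reverse)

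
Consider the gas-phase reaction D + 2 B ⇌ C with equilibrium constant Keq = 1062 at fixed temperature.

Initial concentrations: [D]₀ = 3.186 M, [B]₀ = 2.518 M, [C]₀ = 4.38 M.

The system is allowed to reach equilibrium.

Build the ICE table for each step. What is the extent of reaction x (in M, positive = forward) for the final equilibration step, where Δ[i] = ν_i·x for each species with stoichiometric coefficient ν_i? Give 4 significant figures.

x = 1.233 M

Q₀ = 0.2168 vs Keq = 1062 ⇒ Q<K, forward
Step 1:
                   D          B          C
  I            3.186      2.518       4.38
  C           -1.233     -2.466      1.233
  E            1.953    0.05202      5.613
  solve Keq expr → x = 1.233; check Q = 1062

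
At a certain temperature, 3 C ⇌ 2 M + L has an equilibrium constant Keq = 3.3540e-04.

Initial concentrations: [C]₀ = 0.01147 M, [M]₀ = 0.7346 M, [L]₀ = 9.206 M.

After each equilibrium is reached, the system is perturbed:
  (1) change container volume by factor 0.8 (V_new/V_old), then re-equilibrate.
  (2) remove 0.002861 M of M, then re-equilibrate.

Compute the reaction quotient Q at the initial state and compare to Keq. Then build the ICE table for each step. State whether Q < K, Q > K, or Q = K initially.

Q₀ = 3.2922e+06 vs Keq = 3.3540e-04 ⇒ Q>K, reverse
Step 1:
                    C           M           L
  Initial     0.01147      0.7346       9.206
  Change        1.091     -0.7275     -0.3637
  Equil         1.103    0.007131       8.842
  solve Keq expr → x = -0.3637; check Q = 3.3540e-04
Then change container volume by factor 0.8 (V_new/V_old).
Step 2:
                    C           M           L
  Initial       1.378    0.008914       11.05
  Change            0           0           0
  Equil         1.378    0.008914       11.05
  solve Keq expr → x = 0; check Q = 3.3540e-04
Then remove 0.002861 M of M.
Step 3:
                    C           M           L
  Initial       1.378    0.006053       11.05
  Change    -0.004229    0.002819     0.00141
  Equil         1.374    0.008873       11.05
  solve Keq expr → x = 0.00141; check Q = 3.3540e-04

Q₀ = 3.2922e+06; Q > K (proceeds reverse)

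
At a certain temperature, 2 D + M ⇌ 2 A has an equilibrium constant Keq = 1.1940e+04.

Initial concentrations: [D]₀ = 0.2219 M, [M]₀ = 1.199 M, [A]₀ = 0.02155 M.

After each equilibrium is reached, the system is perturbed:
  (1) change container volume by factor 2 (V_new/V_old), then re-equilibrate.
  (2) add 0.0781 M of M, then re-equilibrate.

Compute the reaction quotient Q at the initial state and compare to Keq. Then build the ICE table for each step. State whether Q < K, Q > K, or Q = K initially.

Q₀ = 0.007866; Q < K (proceeds forward)

Q₀ = 0.007866 vs Keq = 1.1940e+04 ⇒ Q<K, forward
Step 1:
                   D          M          A
  Initial     0.2219      1.199    0.02155
  Change     -0.2198    -0.1099     0.2198
  Equil     0.002116      1.089     0.2413
  solve Keq expr → x = 0.1099; check Q = 1.1940e+04
Then change container volume by factor 2 (V_new/V_old).
Step 2:
                   D          M          A
  Initial   0.001058     0.5446     0.1207
  Change  4.3264e-04 2.1632e-04 -4.3264e-04
  Equil     0.001491     0.5448     0.1202
  solve Keq expr → x = -2.1632e-04; check Q = 1.1940e+04
Then add 0.0781 M of M.
Step 3:
                   D          M          A
  Initial   0.001491     0.6229     0.1202
  Change  -9.5433e-05 -4.7716e-05 9.5433e-05
  Equil     0.001395     0.6228     0.1203
  solve Keq expr → x = 4.7716e-05; check Q = 1.1940e+04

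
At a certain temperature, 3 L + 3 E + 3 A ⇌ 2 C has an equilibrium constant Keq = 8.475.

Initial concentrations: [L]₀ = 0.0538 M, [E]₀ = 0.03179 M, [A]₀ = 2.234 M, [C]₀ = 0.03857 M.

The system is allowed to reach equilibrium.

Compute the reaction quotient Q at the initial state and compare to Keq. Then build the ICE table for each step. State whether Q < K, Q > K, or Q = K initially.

Q₀ = 2.6671e+04; Q > K (proceeds reverse)

Q₀ = 2.6671e+04 vs Keq = 8.475 ⇒ Q>K, reverse
Step 1:
                  L         E         A         C
  Initial    0.0538   0.03179     2.234   0.03857
  Change    0.04715   0.04715   0.04715  -0.03143
  Equil       0.101   0.07894     2.281  0.007136
  solve Keq expr → x = -0.01572; check Q = 8.475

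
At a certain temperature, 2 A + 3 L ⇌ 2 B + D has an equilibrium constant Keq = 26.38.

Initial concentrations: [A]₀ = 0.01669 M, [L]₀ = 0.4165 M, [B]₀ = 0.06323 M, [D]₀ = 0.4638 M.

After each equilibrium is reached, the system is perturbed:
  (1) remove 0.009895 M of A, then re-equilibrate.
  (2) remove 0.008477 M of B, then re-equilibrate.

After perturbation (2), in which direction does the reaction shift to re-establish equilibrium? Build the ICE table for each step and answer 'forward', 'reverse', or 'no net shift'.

Q₀ = 92.13 vs Keq = 26.38 ⇒ Q>K, reverse
Step 1:
                  A         L         B         D
  init      0.01669    0.4165   0.06323    0.4638
  Δ        0.008806   0.01321 -0.008806 -0.004403
  eq         0.0255    0.4297   0.05442    0.4594
  solve Keq expr → x = -0.004403; check Q = 26.38
Then remove 0.009895 M of A.
Step 2:
                  A         L         B         D
  init       0.0156    0.4297   0.05442    0.4594
  Δ        0.006202  0.009302 -0.006202 -0.003101
  eq         0.0218     0.439   0.04822    0.4563
  solve Keq expr → x = -0.003101; check Q = 26.38
Then remove 0.008477 M of B.
Step 3:
                  A         L         B         D
  init       0.0218     0.439   0.03974    0.4563
  Δ       -0.002454 -0.003682  0.002454  0.001227
  eq        0.01935    0.4353    0.0422    0.4575
  solve Keq expr → x = 0.001227; check Q = 26.38

Direction: forward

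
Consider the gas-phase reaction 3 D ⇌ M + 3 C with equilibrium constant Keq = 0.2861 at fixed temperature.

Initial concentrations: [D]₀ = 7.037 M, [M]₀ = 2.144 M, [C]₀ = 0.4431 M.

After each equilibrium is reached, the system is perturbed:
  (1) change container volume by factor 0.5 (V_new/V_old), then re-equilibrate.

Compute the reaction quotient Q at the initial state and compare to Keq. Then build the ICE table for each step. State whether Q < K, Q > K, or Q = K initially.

Q₀ = 5.3526e-04; Q < K (proceeds forward)

Q₀ = 5.3526e-04 vs Keq = 0.2861 ⇒ Q<K, forward
Step 1:
                  D         M         C
  I           7.037     2.144    0.4431
  C          -1.942    0.6472     1.942
  E           5.095     2.791     2.385
  solve Keq expr → x = 0.6472; check Q = 0.2861
Then change container volume by factor 0.5 (V_new/V_old).
Step 2:
                  D         M         C
  I           10.19     5.582     4.769
  C          0.6767   -0.2256   -0.6767
  E           10.87     5.357     4.093
  solve Keq expr → x = -0.2256; check Q = 0.2861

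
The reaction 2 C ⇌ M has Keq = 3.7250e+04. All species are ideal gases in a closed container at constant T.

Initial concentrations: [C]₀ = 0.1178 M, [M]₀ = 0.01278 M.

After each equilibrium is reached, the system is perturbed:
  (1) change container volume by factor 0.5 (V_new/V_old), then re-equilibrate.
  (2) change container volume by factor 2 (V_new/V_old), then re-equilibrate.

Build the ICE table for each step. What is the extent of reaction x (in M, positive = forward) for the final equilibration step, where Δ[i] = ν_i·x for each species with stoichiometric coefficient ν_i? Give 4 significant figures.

Q₀ = 0.921 vs Keq = 3.7250e+04 ⇒ Q<K, forward
Step 1:
                  C         M
  Initial    0.1178   0.01278
  Change    -0.1164   0.05821
  Equil     0.00138   0.07099
  solve Keq expr → x = 0.05821; check Q = 3.7250e+04
Then change container volume by factor 0.5 (V_new/V_old).
Step 2:
                  C         M
  Initial  0.002761     0.142
  Change  -8.0591e-04 4.0295e-04
  Equil    0.001955    0.1424
  solve Keq expr → x = 4.0295e-04; check Q = 3.7250e+04
Then change container volume by factor 2 (V_new/V_old).
Step 3:
                  C         M
  Initial 9.7754e-04   0.07119
  Change  4.0295e-04 -2.0148e-04
  Equil     0.00138   0.07099
  solve Keq expr → x = -2.0148e-04; check Q = 3.7250e+04

x = -2.0148e-04 M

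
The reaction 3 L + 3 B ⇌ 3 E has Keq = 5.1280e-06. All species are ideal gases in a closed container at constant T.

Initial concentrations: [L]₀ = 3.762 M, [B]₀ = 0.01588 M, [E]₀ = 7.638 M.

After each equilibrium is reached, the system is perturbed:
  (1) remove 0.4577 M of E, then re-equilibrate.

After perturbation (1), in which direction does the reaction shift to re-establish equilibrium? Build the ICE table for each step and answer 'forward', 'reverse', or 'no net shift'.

Direction: forward

Q₀ = 2.0899e+06 vs Keq = 5.1280e-06 ⇒ Q>K, reverse
Step 1:
                   L          B          E
  I            3.762    0.01588      7.638
  C            6.488      6.488     -6.488
  E            10.25      6.504       1.15
  solve Keq expr → x = -2.163; check Q = 5.1280e-06
Then remove 0.4577 M of E.
Step 2:
                   L          B          E
  I            10.25      6.504      0.692
  C          -0.3568    -0.3568     0.3568
  E            9.894      6.147      1.049
  solve Keq expr → x = 0.1189; check Q = 5.1280e-06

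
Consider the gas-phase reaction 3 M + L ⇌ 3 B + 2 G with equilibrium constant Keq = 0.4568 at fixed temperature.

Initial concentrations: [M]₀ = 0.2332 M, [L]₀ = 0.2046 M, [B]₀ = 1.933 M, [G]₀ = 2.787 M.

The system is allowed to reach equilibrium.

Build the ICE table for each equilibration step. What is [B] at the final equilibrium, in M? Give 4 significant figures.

Q₀ = 2.1621e+04 vs Keq = 0.4568 ⇒ Q>K, reverse
Step 1:
                   M          L          B          G
  Initial     0.2332     0.2046      1.933      2.787
  Change       1.285     0.4284     -1.285    -0.8568
  Equil        1.518      0.633     0.6477       1.93
  solve Keq expr → x = -0.4284; check Q = 0.4568

[B]_eq = 0.6477 M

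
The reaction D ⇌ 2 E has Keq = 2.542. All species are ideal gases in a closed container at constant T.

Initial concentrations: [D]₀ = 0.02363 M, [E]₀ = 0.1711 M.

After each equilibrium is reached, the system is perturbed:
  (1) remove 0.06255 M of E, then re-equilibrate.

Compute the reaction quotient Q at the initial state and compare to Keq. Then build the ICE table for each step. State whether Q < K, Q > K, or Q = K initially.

Q₀ = 1.239 vs Keq = 2.542 ⇒ Q<K, forward
Step 1:
                   D          E
  Initial    0.02363     0.1711
  Change   -0.009434    0.01887
  Equil       0.0142       0.19
  solve Keq expr → x = 0.009434; check Q = 2.542
Then remove 0.06255 M of E.
Step 2:
                   D          E
  Initial     0.0142     0.1274
  Change   -0.006451     0.0129
  Equil     0.007746     0.1403
  solve Keq expr → x = 0.006451; check Q = 2.542

Q₀ = 1.239; Q < K (proceeds forward)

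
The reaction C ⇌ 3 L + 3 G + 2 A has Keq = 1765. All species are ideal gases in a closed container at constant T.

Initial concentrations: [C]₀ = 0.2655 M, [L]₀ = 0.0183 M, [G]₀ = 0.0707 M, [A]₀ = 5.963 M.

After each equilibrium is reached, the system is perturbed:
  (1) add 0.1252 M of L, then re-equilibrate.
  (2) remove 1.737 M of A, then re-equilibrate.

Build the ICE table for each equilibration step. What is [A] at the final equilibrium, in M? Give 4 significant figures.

Q₀ = 2.9005e-07 vs Keq = 1765 ⇒ Q<K, forward
Step 1:
                   C          L          G          A
  Initial     0.2655     0.0183     0.0707      5.963
  Change     -0.2583      0.775      0.775     0.5166
  Equil     0.007181     0.7933     0.8457       6.48
  solve Keq expr → x = 0.2583; check Q = 1765
Then add 0.1252 M of L.
Step 2:
                   C          L          G          A
  Initial   0.007181     0.9185     0.8457       6.48
  Change    0.003229  -0.009686  -0.009686  -0.006457
  Equil      0.01041     0.9088      0.836      6.473
  solve Keq expr → x = -0.003229; check Q = 1765
Then remove 1.737 M of A.
Step 3:
                   C          L          G          A
  Initial    0.01041     0.9088      0.836      4.736
  Change   -0.004301     0.0129     0.0129   0.008602
  Equil     0.006109     0.9217     0.8489      4.745
  solve Keq expr → x = 0.004301; check Q = 1765

[A]_eq = 4.745 M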